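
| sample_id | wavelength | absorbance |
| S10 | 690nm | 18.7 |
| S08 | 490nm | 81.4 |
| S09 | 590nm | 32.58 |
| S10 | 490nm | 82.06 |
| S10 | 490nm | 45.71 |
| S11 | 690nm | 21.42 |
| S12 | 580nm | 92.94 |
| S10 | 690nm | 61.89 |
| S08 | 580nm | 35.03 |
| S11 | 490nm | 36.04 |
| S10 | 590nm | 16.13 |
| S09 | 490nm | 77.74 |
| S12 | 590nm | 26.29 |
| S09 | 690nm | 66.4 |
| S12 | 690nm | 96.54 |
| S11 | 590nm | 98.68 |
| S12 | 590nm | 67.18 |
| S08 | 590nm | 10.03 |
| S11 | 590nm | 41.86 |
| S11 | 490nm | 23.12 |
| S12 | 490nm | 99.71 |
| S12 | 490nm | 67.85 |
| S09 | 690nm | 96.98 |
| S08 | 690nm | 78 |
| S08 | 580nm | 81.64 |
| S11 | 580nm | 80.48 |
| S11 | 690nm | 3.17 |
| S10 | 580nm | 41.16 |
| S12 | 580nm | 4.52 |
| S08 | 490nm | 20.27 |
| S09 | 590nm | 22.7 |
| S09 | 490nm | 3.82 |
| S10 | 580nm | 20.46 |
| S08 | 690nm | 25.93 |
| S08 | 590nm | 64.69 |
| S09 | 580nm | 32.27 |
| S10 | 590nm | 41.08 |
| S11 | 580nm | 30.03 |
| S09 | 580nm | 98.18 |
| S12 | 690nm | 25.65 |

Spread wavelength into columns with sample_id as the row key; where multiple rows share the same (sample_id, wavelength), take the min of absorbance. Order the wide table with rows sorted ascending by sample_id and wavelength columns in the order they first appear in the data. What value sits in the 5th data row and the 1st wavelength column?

With rows sorted ascending by sample_id, row 5 is sample_id=S12. wavelength columns in first-appearance order: 690nm, 490nm, 590nm, 580nm; column 1 is 690nm.
Long rows with sample_id=S12, wavelength=690nm: min(96.54, 25.65) = 25.65.

25.65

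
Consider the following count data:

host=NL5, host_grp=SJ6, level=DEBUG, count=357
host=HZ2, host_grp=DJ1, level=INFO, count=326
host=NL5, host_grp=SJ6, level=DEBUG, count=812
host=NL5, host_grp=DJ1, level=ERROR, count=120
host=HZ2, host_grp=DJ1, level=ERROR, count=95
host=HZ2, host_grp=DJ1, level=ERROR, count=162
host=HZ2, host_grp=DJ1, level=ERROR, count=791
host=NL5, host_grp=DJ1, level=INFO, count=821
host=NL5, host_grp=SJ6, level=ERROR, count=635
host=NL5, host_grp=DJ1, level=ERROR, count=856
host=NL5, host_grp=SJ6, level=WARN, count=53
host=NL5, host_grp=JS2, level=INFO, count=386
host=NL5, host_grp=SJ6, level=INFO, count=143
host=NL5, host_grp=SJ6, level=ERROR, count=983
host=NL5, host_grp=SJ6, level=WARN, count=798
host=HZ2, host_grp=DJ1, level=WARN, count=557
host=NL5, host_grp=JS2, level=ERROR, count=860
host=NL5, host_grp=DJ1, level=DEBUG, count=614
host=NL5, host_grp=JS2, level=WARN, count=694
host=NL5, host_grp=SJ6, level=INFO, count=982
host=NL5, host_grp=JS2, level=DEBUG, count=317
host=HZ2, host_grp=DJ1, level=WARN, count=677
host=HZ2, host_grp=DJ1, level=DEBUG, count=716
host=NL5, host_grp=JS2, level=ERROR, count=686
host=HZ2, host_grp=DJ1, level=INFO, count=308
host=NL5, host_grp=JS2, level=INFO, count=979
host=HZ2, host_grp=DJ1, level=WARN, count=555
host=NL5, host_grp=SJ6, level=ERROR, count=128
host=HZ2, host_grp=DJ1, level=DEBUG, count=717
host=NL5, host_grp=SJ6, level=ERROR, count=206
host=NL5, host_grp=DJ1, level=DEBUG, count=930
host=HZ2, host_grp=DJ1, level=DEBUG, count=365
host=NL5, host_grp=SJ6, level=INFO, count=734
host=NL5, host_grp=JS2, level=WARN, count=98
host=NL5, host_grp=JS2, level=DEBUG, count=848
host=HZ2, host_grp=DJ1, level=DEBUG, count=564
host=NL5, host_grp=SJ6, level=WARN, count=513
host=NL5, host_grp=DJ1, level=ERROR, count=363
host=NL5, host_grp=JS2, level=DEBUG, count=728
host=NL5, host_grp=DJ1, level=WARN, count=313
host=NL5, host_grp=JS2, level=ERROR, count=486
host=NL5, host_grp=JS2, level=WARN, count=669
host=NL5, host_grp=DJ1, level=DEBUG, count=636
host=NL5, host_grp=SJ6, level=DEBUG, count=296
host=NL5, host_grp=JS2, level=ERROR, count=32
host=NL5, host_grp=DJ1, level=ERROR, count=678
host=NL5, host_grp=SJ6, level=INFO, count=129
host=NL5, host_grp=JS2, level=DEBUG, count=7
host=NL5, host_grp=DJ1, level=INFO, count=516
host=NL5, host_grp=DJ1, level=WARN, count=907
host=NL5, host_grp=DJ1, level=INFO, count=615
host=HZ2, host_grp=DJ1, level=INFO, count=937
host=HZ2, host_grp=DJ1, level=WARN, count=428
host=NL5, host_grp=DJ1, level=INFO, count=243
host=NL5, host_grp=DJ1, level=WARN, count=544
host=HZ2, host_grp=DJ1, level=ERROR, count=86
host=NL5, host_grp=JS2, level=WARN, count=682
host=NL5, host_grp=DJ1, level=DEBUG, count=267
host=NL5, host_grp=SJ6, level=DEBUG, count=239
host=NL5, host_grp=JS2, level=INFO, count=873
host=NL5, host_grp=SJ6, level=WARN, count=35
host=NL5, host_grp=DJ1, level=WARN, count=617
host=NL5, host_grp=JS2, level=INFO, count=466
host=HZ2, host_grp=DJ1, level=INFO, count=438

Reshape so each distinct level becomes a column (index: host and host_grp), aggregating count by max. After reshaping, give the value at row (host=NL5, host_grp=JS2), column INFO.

Rows with host=NL5, host_grp=JS2 and level=INFO: count values are 386, 979, 873, 466.
max(386, 979, 873, 466) = 979.

979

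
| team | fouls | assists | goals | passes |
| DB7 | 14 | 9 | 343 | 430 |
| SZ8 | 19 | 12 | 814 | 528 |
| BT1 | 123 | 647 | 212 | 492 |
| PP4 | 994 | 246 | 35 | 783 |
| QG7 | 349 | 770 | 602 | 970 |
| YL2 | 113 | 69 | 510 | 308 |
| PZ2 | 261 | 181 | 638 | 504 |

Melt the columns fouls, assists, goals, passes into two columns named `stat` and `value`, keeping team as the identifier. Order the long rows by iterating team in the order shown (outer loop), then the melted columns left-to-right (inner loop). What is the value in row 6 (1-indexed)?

28 rows total (7 × 4). Row 6: index ⌊(6-1)/4⌋ = 1 into team → SZ8; (6-1) mod 4 = 1 into the melted columns → assists.
So row 6 is (SZ8, assists, 12); value = 12.

12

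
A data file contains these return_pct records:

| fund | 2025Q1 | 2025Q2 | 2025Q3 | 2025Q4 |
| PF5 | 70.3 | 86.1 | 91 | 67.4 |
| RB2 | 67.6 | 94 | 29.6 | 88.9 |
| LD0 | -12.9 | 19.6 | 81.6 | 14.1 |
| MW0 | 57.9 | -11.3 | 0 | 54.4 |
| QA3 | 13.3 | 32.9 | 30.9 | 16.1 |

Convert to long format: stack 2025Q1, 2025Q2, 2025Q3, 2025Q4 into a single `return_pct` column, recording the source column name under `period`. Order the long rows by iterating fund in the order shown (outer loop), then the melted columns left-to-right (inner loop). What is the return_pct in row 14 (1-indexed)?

-11.3

20 rows total (5 × 4). Row 14: index ⌊(14-1)/4⌋ = 3 into fund → MW0; (14-1) mod 4 = 1 into the melted columns → 2025Q2.
So row 14 is (MW0, 2025Q2, -11.3); return_pct = -11.3.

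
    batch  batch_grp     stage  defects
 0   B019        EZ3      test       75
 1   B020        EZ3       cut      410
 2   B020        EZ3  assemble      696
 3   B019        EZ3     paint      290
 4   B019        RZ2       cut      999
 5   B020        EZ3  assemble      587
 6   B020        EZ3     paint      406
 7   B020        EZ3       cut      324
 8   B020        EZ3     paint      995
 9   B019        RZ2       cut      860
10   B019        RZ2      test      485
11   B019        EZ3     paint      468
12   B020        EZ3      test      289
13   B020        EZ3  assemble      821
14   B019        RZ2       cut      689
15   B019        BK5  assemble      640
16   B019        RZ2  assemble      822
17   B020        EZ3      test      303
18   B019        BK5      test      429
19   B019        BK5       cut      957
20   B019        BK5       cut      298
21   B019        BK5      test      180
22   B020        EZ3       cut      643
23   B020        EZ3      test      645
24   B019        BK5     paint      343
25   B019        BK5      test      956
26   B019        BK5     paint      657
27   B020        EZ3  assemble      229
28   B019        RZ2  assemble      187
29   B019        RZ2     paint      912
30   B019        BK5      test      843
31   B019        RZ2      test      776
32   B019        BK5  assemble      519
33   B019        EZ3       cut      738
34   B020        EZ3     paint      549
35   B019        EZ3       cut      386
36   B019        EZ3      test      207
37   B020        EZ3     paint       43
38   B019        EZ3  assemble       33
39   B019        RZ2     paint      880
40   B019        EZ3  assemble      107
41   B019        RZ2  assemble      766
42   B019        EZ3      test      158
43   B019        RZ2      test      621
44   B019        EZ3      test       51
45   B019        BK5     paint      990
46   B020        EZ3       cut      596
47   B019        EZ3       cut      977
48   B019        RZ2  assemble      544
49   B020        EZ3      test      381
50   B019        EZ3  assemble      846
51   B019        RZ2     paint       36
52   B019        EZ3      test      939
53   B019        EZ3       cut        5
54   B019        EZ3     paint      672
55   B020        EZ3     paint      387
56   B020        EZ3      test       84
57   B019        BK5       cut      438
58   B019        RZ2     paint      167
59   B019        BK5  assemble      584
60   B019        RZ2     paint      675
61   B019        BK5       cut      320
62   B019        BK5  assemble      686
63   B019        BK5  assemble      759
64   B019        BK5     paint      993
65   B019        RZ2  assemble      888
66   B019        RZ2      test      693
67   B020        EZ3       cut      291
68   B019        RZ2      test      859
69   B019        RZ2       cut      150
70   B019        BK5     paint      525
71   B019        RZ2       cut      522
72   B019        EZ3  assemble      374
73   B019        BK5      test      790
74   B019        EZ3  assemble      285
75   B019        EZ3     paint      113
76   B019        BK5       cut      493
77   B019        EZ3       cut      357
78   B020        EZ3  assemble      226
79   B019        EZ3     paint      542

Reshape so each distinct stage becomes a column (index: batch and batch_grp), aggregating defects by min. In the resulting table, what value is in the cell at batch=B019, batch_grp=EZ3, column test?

51

Rows with batch=B019, batch_grp=EZ3 and stage=test: defects values are 75, 207, 158, 51, 939.
min(75, 207, 158, 51, 939) = 51.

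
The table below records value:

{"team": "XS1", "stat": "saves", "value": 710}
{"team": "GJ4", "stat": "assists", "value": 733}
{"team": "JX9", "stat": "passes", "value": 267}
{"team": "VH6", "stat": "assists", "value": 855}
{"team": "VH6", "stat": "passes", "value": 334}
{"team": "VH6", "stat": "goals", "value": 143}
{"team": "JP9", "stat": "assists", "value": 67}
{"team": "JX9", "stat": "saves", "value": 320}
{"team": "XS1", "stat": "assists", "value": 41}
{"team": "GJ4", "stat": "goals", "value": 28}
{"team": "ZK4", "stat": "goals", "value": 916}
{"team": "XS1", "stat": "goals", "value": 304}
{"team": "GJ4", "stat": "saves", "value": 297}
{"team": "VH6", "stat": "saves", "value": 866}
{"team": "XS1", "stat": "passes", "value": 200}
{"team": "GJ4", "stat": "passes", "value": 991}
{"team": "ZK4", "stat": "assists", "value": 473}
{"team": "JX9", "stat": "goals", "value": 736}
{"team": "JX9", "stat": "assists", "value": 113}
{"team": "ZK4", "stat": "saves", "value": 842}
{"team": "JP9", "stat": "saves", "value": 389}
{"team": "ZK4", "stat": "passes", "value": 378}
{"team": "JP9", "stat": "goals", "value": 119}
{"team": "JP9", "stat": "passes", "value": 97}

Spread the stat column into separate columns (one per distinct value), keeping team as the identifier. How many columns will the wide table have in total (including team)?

5

1 column for team plus 4 distinct stat values → 5 columns.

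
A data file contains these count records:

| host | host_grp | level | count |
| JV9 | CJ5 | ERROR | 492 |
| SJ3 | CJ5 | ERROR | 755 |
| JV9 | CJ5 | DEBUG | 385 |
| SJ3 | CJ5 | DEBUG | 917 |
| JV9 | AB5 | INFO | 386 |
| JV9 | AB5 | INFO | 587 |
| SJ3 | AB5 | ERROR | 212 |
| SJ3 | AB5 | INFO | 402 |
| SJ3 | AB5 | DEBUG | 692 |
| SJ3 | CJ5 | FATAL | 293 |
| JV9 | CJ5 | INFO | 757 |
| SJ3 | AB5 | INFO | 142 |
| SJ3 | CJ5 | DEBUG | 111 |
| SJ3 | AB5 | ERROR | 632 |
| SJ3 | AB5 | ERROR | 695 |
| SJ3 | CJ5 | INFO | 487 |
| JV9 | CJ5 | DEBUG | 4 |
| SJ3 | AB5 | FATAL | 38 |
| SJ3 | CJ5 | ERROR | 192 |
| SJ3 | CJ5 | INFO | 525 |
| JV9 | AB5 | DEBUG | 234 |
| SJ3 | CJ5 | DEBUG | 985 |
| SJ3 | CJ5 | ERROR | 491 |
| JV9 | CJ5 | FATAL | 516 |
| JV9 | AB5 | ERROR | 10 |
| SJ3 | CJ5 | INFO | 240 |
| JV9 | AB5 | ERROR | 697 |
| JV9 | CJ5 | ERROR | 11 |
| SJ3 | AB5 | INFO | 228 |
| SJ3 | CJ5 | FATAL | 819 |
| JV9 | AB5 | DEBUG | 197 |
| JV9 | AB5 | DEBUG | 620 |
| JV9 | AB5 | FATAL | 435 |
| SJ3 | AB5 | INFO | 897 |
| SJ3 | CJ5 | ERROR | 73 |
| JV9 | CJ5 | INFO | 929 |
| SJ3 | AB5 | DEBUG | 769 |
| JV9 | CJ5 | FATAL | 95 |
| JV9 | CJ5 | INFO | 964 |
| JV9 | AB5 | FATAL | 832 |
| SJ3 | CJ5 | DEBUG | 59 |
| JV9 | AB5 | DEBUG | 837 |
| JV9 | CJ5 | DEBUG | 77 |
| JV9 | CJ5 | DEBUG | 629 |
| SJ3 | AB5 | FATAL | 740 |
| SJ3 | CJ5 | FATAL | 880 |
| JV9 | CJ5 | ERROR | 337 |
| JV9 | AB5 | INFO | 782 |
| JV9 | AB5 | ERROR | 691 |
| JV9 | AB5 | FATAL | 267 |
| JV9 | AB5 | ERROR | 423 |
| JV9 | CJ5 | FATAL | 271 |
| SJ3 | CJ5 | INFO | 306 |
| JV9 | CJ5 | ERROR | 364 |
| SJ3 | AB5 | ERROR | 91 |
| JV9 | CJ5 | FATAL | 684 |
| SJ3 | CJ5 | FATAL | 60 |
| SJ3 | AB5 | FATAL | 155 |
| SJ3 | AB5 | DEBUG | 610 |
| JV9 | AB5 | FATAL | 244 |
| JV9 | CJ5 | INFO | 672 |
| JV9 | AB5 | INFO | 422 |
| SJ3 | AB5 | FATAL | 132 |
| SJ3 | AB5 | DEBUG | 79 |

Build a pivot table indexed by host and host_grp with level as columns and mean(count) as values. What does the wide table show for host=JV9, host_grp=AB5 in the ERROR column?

455.25

Rows with host=JV9, host_grp=AB5 and level=ERROR: count values are 10, 697, 691, 423.
(10 + 697 + 691 + 423) / 4 = 455.25.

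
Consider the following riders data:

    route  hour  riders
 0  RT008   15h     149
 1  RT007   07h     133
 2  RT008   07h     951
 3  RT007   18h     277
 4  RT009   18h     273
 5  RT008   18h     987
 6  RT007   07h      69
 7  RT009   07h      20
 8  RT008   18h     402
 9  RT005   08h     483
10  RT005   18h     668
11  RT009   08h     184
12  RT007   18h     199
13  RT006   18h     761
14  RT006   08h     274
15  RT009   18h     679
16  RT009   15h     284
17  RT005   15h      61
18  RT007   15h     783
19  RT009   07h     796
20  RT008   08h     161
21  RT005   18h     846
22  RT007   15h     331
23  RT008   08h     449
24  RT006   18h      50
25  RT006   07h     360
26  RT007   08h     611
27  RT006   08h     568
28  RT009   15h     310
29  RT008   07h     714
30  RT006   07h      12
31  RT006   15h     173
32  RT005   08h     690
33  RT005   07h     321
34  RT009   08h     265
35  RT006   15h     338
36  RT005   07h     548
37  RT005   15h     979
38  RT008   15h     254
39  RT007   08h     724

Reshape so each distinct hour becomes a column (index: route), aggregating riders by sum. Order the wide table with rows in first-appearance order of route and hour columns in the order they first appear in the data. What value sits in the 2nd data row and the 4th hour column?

1335

With rows in first-appearance order of route, row 2 is route=RT007. hour columns in first-appearance order: 15h, 07h, 18h, 08h; column 4 is 08h.
Long rows with route=RT007, hour=08h: 611 + 724 = 1335.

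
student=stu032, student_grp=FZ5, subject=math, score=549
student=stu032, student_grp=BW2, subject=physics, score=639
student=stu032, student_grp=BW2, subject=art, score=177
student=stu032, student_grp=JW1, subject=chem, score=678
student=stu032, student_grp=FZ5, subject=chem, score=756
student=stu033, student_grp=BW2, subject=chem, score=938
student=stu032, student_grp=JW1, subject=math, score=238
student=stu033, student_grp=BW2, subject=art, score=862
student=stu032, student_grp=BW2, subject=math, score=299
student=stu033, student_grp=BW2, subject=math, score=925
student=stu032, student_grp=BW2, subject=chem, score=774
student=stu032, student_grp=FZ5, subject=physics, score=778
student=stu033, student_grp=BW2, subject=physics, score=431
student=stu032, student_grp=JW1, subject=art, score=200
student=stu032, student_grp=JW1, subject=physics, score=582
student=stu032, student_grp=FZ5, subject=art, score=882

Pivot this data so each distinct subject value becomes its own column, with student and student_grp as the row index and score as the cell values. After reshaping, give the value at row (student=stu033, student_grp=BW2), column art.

Wide layout: rows indexed by student and student_grp, columns are the 4 distinct subject values (math, physics, art, chem).
Cell (student=stu033, student_grp=BW2, subject=art) draws from the long row where student=stu033, student_grp=BW2 and subject=art, which has score=862.

862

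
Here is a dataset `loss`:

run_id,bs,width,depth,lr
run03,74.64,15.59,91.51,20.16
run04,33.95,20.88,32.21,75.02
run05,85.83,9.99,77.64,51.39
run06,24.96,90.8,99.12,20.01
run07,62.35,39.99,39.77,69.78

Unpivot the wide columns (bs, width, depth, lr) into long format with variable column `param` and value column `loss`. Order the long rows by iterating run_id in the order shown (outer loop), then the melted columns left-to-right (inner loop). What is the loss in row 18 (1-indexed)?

20 rows total (5 × 4). Row 18: index ⌊(18-1)/4⌋ = 4 into run_id → run07; (18-1) mod 4 = 1 into the melted columns → width.
So row 18 is (run07, width, 39.99); loss = 39.99.

39.99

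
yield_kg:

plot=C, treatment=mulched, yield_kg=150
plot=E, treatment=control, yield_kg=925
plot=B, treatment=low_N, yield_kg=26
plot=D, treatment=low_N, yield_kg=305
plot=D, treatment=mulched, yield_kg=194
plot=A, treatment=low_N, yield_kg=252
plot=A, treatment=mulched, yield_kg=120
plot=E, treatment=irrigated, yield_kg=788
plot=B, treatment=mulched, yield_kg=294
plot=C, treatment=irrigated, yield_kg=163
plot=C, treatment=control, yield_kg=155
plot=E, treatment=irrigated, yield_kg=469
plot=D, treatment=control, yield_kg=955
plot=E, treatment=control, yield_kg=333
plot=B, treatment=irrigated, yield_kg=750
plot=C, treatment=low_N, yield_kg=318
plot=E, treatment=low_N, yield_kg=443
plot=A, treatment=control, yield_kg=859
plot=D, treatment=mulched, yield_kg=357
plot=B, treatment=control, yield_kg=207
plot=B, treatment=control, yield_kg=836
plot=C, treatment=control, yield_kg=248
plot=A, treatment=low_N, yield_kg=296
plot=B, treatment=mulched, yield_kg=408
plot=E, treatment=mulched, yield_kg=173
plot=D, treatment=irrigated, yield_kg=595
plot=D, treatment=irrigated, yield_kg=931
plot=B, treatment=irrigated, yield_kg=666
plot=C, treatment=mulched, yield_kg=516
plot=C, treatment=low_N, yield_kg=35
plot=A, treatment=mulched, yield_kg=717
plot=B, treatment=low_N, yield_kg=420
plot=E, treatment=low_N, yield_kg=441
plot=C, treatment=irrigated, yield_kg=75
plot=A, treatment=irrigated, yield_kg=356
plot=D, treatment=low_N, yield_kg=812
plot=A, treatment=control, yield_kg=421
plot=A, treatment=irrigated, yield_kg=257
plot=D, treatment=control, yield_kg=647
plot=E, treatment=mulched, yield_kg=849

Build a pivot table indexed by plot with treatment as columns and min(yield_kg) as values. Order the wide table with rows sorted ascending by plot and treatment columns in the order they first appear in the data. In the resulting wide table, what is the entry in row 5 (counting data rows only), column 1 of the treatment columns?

173

With rows sorted ascending by plot, row 5 is plot=E. treatment columns in first-appearance order: mulched, control, low_N, irrigated; column 1 is mulched.
Long rows with plot=E, treatment=mulched: min(173, 849) = 173.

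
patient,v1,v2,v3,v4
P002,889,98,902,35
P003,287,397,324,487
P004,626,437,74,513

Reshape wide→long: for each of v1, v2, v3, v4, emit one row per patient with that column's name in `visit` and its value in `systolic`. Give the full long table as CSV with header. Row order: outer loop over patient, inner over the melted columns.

Each (patient, column) pair becomes one row: 3 × 4 = 12 rows.
For example, (P002, v1) → systolic=889.

patient,visit,systolic
P002,v1,889
P002,v2,98
P002,v3,902
P002,v4,35
P003,v1,287
P003,v2,397
P003,v3,324
P003,v4,487
P004,v1,626
P004,v2,437
P004,v3,74
P004,v4,513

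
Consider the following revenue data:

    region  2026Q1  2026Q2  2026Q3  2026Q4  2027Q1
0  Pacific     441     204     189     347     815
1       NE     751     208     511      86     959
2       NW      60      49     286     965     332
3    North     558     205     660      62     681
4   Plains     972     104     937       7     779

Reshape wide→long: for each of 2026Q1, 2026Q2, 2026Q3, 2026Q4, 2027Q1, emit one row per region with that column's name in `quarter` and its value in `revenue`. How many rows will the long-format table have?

5 region values × 5 melted columns = 25 rows.

25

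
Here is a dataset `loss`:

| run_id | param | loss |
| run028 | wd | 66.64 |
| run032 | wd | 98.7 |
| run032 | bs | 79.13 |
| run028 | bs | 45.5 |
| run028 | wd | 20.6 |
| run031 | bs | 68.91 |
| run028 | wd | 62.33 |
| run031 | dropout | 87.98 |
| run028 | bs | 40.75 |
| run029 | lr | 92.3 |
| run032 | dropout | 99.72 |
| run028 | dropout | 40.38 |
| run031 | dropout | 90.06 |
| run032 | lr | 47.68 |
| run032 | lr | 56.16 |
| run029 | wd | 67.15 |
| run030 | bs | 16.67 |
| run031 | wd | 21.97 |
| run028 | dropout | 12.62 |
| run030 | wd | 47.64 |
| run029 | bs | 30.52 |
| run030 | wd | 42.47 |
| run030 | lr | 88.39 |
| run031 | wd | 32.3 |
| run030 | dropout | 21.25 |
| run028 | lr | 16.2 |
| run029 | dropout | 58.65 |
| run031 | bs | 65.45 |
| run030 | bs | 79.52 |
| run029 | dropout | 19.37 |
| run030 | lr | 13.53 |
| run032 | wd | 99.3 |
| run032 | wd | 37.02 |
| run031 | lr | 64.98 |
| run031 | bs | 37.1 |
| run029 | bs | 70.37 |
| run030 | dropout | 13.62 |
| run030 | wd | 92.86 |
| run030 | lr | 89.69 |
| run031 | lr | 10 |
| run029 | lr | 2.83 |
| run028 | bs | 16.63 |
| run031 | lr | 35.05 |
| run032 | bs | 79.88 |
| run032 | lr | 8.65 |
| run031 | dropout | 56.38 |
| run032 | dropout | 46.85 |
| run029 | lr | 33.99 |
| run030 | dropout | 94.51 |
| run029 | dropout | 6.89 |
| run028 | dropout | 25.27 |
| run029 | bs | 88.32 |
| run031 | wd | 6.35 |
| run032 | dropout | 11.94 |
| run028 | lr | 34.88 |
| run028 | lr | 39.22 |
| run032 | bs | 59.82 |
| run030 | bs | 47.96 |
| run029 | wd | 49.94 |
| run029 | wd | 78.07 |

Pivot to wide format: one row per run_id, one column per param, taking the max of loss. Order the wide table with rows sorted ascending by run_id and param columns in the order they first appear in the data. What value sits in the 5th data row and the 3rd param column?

99.72

With rows sorted ascending by run_id, row 5 is run_id=run032. param columns in first-appearance order: wd, bs, dropout, lr; column 3 is dropout.
Long rows with run_id=run032, param=dropout: max(99.72, 46.85, 11.94) = 99.72.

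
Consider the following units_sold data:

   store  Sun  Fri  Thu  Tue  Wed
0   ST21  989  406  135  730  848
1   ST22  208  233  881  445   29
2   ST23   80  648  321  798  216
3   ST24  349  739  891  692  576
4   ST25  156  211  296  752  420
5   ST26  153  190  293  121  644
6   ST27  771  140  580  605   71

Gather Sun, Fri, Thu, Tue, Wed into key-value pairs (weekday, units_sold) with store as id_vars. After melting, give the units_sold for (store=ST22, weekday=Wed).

29

Unpivoting turns each (store, wide-column) pair into one long row.
The wide cell at row ST22, column Wed holds 29, so the long row (ST22, Wed) has units_sold=29.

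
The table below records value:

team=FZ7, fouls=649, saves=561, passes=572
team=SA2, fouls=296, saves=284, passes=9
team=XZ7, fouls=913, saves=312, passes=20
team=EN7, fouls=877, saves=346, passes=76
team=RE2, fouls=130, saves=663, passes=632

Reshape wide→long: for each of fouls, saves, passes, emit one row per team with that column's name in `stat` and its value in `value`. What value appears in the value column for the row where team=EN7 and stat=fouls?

Unpivoting turns each (team, wide-column) pair into one long row.
The wide cell at row EN7, column fouls holds 877, so the long row (EN7, fouls) has value=877.

877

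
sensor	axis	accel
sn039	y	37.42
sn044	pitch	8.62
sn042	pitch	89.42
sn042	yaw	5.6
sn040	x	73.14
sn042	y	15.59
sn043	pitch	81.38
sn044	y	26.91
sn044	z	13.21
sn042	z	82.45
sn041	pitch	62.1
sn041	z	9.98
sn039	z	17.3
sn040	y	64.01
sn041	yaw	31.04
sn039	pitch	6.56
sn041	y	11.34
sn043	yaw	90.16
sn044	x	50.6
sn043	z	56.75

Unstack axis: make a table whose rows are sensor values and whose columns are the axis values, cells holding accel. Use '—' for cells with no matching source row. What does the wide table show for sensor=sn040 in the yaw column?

—

No long-format row has sensor=sn040 and axis=yaw, so the cell is —.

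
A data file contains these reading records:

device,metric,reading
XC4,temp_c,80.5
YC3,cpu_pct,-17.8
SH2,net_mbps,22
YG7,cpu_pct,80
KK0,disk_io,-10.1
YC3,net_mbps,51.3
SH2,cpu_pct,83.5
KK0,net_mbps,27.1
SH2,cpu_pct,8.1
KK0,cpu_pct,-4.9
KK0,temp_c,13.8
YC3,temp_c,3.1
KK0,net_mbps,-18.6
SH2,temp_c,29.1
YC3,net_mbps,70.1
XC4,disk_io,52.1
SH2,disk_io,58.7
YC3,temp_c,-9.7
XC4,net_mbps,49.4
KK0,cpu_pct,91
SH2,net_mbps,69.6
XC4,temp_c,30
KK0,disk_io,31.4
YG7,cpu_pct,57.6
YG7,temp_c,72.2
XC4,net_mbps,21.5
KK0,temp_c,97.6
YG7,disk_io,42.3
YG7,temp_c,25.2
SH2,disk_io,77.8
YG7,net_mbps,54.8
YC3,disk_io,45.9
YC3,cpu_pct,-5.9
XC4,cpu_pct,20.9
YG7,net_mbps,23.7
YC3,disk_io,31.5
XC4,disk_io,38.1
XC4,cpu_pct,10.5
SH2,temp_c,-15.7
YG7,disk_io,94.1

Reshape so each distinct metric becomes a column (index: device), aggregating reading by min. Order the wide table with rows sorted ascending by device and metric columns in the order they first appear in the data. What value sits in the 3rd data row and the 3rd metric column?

With rows sorted ascending by device, row 3 is device=XC4. metric columns in first-appearance order: temp_c, cpu_pct, net_mbps, disk_io; column 3 is net_mbps.
Long rows with device=XC4, metric=net_mbps: min(49.4, 21.5) = 21.5.

21.5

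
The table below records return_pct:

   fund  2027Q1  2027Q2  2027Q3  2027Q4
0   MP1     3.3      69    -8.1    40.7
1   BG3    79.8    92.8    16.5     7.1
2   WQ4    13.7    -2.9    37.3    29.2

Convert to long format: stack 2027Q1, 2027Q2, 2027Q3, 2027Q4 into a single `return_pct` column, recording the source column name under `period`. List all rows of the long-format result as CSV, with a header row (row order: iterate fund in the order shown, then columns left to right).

fund,period,return_pct
MP1,2027Q1,3.3
MP1,2027Q2,69
MP1,2027Q3,-8.1
MP1,2027Q4,40.7
BG3,2027Q1,79.8
BG3,2027Q2,92.8
BG3,2027Q3,16.5
BG3,2027Q4,7.1
WQ4,2027Q1,13.7
WQ4,2027Q2,-2.9
WQ4,2027Q3,37.3
WQ4,2027Q4,29.2

Each (fund, column) pair becomes one row: 3 × 4 = 12 rows.
For example, (MP1, 2027Q1) → return_pct=3.3.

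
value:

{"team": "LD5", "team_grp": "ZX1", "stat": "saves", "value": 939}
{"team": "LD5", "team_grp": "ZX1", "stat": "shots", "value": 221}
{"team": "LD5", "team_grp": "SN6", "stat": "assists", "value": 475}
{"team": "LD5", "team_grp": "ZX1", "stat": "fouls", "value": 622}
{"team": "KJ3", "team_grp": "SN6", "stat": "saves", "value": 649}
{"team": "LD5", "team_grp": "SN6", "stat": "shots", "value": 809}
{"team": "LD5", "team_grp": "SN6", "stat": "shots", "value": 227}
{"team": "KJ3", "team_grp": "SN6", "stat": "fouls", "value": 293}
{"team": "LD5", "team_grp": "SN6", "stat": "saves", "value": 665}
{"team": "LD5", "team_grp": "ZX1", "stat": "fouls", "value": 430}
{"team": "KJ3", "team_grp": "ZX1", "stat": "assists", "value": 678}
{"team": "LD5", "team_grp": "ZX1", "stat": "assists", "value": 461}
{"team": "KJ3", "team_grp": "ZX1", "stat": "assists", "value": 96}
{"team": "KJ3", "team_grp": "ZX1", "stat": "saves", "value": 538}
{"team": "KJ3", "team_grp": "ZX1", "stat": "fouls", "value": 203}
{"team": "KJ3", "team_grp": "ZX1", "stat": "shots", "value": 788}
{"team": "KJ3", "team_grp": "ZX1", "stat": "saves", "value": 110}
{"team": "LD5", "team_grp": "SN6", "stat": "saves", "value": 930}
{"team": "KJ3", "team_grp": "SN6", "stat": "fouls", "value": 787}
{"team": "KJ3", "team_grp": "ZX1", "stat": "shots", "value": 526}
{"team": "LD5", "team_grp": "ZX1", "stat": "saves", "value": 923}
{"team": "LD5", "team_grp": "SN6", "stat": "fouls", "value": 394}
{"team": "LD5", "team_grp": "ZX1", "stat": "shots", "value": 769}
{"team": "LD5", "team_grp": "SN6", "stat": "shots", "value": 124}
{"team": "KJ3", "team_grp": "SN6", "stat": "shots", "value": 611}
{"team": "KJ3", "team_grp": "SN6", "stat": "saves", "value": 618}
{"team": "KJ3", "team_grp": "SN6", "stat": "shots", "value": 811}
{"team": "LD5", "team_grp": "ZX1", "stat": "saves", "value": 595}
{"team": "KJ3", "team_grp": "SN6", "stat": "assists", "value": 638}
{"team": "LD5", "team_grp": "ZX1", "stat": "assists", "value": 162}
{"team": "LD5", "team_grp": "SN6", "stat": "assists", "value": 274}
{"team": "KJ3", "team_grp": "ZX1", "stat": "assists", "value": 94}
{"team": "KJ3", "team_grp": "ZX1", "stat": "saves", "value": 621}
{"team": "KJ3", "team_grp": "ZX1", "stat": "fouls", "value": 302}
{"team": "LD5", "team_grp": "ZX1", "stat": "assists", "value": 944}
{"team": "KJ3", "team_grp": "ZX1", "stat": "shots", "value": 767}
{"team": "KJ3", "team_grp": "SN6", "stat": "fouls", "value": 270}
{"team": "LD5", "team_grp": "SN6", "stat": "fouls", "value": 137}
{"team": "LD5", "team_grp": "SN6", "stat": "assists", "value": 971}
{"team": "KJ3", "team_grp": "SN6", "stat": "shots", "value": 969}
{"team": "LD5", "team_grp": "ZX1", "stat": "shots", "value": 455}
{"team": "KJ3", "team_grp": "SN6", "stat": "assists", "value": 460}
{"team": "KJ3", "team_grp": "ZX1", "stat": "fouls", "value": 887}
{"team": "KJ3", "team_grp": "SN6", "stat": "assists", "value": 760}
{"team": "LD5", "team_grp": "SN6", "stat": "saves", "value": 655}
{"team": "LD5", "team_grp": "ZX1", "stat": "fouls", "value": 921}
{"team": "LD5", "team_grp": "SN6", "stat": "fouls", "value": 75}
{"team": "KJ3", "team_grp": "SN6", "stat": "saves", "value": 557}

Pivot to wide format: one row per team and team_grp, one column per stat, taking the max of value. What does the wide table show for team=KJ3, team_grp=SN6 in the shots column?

Rows with team=KJ3, team_grp=SN6 and stat=shots: value values are 611, 811, 969.
max(611, 811, 969) = 969.

969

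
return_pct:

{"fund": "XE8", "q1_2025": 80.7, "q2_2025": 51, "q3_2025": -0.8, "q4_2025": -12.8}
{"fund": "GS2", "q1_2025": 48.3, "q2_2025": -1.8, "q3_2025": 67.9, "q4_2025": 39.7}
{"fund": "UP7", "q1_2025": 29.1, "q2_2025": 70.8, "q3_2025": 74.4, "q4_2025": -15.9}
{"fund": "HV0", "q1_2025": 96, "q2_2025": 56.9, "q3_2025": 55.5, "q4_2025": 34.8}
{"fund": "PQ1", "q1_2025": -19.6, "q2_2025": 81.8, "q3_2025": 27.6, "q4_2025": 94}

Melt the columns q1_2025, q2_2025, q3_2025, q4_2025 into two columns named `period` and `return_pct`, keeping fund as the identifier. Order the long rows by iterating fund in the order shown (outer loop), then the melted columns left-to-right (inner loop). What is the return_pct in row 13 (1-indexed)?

20 rows total (5 × 4). Row 13: index ⌊(13-1)/4⌋ = 3 into fund → HV0; (13-1) mod 4 = 0 into the melted columns → q1_2025.
So row 13 is (HV0, q1_2025, 96); return_pct = 96.

96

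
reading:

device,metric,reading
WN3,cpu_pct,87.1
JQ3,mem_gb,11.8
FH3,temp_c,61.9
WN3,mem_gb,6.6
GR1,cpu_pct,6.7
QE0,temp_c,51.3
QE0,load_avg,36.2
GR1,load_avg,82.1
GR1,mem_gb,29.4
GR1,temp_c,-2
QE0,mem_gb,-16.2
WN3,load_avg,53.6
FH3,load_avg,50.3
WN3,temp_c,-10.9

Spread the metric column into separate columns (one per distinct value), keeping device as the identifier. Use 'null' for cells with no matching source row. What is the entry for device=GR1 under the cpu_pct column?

6.7

The long row with device=GR1, metric=cpu_pct has reading=6.7.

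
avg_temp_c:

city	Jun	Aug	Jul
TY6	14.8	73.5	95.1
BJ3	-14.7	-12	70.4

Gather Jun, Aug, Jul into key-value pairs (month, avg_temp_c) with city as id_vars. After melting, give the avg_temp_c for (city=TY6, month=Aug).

Unpivoting turns each (city, wide-column) pair into one long row.
The wide cell at row TY6, column Aug holds 73.5, so the long row (TY6, Aug) has avg_temp_c=73.5.

73.5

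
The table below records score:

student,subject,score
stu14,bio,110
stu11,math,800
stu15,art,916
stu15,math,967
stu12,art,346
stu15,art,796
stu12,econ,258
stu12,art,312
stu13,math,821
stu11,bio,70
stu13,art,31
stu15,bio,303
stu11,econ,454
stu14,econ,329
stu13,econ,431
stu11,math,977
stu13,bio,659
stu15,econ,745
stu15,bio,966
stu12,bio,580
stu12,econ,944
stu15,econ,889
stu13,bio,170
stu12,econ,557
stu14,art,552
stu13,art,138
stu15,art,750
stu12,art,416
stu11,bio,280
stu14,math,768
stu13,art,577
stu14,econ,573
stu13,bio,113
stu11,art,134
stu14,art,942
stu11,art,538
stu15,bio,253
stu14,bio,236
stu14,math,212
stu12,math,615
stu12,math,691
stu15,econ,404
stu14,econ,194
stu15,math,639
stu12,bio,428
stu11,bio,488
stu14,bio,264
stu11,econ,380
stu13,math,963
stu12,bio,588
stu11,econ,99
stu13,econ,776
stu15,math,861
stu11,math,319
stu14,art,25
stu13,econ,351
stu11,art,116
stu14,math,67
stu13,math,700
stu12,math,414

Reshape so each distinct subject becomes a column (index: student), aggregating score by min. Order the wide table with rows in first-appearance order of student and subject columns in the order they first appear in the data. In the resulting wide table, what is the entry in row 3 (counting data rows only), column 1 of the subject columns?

With rows in first-appearance order of student, row 3 is student=stu15. subject columns in first-appearance order: bio, math, art, econ; column 1 is bio.
Long rows with student=stu15, subject=bio: min(303, 966, 253) = 253.

253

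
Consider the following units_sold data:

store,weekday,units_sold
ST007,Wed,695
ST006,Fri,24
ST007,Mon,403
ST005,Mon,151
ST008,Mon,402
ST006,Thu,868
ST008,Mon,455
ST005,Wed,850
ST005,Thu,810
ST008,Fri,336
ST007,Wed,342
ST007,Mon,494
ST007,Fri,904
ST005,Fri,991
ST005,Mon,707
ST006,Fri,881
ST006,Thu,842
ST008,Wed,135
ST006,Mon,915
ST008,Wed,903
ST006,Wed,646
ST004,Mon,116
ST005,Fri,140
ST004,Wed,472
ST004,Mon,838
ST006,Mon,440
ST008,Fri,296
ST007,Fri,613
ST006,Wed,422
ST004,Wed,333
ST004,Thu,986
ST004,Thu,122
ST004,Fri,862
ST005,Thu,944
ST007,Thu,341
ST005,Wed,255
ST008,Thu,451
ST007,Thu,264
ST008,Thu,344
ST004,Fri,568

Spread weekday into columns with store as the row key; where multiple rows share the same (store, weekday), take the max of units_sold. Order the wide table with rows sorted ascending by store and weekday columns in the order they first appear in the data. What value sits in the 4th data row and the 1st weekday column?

695

With rows sorted ascending by store, row 4 is store=ST007. weekday columns in first-appearance order: Wed, Fri, Mon, Thu; column 1 is Wed.
Long rows with store=ST007, weekday=Wed: max(695, 342) = 695.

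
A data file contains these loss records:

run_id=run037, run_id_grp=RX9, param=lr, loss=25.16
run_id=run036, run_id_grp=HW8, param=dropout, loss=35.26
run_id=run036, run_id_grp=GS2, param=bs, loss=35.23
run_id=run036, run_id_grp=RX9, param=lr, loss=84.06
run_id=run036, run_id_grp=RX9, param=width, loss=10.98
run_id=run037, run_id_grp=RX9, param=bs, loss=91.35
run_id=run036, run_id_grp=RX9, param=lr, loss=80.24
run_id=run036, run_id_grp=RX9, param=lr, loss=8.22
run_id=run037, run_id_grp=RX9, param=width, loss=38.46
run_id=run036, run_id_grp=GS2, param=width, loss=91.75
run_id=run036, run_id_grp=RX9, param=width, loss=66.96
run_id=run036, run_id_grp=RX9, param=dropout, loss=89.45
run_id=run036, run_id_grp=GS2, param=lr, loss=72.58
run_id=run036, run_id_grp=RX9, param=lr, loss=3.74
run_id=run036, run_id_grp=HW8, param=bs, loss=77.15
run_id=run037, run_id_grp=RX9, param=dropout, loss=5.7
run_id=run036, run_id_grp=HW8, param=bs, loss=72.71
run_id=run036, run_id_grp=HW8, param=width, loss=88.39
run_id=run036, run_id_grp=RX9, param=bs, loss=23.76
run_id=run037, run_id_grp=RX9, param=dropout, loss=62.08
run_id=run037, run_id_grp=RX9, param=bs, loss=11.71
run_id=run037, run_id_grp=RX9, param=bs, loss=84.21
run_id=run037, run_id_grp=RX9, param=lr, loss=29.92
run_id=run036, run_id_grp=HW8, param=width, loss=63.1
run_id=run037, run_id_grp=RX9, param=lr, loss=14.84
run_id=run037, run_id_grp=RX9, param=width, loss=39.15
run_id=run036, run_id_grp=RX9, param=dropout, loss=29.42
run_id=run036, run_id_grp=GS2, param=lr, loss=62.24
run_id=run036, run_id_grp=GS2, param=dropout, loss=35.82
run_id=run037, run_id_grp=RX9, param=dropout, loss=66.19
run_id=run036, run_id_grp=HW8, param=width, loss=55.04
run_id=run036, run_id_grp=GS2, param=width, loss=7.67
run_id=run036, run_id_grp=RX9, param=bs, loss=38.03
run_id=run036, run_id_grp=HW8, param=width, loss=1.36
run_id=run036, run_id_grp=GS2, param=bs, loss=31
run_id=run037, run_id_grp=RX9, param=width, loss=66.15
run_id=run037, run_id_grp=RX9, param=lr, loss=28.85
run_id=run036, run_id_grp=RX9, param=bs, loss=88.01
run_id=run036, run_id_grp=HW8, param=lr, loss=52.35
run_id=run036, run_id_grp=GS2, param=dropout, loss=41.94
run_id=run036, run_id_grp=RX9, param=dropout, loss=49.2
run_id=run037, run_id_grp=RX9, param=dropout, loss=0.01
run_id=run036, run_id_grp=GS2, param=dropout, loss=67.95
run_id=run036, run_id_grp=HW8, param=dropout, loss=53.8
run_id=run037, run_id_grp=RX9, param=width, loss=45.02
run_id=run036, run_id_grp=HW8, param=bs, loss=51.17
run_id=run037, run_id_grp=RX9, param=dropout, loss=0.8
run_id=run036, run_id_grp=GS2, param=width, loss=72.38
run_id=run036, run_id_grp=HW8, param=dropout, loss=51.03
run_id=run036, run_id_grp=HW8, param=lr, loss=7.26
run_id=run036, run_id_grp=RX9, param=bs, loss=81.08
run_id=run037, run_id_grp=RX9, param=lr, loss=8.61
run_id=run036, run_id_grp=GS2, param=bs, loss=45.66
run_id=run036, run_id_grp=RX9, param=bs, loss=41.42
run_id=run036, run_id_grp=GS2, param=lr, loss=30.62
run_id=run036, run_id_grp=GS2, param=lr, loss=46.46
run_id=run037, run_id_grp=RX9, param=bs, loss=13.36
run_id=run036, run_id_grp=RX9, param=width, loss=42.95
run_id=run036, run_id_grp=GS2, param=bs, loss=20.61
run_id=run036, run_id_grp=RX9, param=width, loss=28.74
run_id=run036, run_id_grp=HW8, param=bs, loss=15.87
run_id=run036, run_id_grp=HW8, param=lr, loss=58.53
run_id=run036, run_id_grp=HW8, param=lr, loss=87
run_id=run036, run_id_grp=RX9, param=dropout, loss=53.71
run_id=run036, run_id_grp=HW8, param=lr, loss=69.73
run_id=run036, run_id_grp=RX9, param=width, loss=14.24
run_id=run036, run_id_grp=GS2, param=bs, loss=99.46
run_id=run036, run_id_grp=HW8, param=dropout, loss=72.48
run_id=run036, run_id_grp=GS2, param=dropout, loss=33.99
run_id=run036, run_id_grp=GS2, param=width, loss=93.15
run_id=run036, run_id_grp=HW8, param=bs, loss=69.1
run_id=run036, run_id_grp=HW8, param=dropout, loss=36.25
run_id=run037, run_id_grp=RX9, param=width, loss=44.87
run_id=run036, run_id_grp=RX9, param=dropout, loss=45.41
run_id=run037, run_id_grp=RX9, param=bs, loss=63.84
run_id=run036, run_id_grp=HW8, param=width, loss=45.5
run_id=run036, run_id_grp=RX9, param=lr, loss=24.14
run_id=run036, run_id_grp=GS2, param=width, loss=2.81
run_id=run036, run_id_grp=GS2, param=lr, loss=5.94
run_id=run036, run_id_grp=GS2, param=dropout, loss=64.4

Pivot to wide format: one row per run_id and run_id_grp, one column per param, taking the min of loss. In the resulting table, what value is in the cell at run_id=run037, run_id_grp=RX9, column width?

Rows with run_id=run037, run_id_grp=RX9 and param=width: loss values are 38.46, 39.15, 66.15, 45.02, 44.87.
min(38.46, 39.15, 66.15, 45.02, 44.87) = 38.46.

38.46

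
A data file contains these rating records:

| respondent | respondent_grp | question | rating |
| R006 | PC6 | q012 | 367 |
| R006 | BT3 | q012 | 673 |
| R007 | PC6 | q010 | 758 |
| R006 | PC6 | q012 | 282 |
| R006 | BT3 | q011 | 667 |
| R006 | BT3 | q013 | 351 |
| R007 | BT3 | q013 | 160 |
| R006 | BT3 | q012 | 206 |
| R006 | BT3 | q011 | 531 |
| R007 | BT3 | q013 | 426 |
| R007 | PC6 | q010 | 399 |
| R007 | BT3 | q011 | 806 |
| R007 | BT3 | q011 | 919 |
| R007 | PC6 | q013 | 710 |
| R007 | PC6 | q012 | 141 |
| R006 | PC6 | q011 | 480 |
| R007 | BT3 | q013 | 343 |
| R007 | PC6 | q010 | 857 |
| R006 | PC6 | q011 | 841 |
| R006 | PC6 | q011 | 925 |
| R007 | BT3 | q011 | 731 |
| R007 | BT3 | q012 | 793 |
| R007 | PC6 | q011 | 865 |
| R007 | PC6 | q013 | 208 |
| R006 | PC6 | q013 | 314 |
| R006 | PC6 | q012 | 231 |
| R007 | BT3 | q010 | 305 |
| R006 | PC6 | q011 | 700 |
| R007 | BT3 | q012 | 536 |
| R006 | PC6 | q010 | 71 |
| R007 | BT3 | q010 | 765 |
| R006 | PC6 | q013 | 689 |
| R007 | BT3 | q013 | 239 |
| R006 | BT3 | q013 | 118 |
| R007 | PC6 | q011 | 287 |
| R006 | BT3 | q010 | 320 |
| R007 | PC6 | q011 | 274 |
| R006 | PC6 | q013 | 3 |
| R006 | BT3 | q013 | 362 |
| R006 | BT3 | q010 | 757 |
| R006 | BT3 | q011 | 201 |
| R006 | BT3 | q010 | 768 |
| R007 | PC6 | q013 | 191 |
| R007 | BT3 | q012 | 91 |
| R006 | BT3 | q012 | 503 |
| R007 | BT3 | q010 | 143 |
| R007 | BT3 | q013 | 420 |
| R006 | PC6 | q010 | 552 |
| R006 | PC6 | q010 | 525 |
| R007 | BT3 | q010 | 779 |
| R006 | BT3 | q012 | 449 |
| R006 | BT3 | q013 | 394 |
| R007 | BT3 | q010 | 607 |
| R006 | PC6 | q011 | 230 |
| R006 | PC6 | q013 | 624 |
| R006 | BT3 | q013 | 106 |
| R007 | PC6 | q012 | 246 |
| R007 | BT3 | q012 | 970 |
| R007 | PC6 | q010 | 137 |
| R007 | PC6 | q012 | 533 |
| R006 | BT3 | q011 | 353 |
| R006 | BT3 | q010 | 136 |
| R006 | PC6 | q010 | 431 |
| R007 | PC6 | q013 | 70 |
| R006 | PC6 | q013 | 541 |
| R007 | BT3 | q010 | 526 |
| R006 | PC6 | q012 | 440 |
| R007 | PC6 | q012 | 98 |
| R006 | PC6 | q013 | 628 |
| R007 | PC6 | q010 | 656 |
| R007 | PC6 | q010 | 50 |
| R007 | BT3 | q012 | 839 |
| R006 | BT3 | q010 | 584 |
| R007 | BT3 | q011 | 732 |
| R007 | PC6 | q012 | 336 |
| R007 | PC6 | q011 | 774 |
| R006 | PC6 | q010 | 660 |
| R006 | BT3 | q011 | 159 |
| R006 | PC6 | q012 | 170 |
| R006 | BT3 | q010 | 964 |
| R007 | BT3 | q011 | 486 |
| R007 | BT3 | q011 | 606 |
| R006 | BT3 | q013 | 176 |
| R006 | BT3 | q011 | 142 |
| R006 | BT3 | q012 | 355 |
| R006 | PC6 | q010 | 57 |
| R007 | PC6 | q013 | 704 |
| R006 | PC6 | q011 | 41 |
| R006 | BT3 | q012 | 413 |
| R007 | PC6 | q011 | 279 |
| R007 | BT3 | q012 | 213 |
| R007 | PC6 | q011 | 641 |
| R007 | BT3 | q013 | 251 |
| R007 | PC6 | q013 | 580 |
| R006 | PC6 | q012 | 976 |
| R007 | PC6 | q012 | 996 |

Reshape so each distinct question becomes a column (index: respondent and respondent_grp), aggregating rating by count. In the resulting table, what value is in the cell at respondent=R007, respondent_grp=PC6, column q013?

6

Rows with respondent=R007, respondent_grp=PC6 and question=q013: rating values are 710, 208, 191, 70, 704, 580.
6 rows match — count = 6.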